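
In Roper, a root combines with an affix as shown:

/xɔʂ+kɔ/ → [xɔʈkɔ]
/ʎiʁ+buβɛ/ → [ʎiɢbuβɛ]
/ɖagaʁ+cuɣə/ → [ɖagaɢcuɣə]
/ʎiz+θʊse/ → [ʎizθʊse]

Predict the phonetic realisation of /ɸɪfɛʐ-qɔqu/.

The data show regressive manner assimilation: /ʂ/ → [ʈ] before /k/; /ʁ/ → [ɢ] before /b/; /ʁ/ → [ɢ] before /c/. In each pair only manner changes, matching the following consonant, while place and voice stay constant.
No alternation appears in [ʎizθʊse]: there the adjacent consonants already agree in manner (/z/ and /θ/ are both fricatives), so this form is consistent with the same rule.
The rule targets /ʐ/ (voiced retroflex fricative), which sits before the trigger /q/ (stop).
The voiced retroflex stop is [ɖ], so /ʐ/ → [ɖ].

[ɸɪfɛɖqɔqu]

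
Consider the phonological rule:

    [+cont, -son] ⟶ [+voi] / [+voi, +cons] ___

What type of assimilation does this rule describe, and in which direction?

The structural change is [+voi], and the conditioning segment [+voi, +cons] (a voiced consonant) is itself voiced, so the target comes to share the voicing of its neighbour — voicing assimilation.
Since the environment is written before the underscore, the trigger precedes the target; the direction is progressive.

progressive voicing assimilation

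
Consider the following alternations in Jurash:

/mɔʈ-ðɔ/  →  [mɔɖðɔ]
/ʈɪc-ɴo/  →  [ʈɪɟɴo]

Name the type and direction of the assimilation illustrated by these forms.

Comparing underlying and surface forms, /ʈ/ → [ɖ] is the alternation; the neighbouring /ð/ is constant.
The change voiceless → voiced matches the voicing of the following /ð/, identifying this as voicing assimilation.
Place and manner are unchanged, so the assimilation is partial, not total.
Checking the remaining alternation: /c/ → [ɟ] before /ɴ/ (voiceless → voiced, matching voiced) — only voicing changes, and always toward the following segment.
Since the segment that changes precedes the conditioning segment, the assimilation is regressive.

regressive voicing assimilation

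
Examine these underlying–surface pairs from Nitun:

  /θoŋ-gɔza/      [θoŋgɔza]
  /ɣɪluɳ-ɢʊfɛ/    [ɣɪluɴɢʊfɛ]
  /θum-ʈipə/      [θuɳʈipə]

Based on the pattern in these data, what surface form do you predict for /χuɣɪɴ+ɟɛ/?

The data show regressive place assimilation: /ɳ/ → [ɴ] before /ɢ/; /m/ → [ɳ] before /ʈ/. In each pair only place changes, matching the following consonant, while manner and voice stay constant.
No alternation appears in [θoŋgɔza]: there the adjacent consonants already agree in place (/ŋ/ and /g/ are both velar), so this form is consistent with the same rule.
The rule targets /ɴ/ (voiced uvular nasal), which sits before the trigger /ɟ/ (palatal).
The voiced palatal nasal is [ɲ], so /ɴ/ → [ɲ].

[χuɣɪɲɟɛ]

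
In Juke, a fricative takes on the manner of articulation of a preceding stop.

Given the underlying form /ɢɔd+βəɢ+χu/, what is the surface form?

[ɢɔdbəɢqu]

The rule targets /β/ (voiced bilabial fricative), which sits after the trigger /d/ (stop).
Changing only its manner to stop gives [b] — the voiced bilabial stop.
The same rule applies at the second boundary: /χ/ → [q] next to /ɢ/.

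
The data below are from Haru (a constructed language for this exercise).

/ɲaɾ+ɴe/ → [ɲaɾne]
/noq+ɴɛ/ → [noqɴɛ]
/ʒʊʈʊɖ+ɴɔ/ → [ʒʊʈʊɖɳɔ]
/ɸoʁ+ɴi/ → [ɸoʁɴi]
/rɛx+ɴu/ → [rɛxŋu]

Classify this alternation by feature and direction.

Underlying /ɴ/ is realised as [n] next to /ɾ/; /ɾ/ itself does not change.
The change uvular → alveolar matches the place of the preceding /ɾ/, identifying this as place assimilation.
Manner and voice are unchanged, so the assimilation is partial, not total.
The other alternating forms pattern the same way: /ɴ/ → [ɳ] after /ɖ/ (uvular → retroflex, matching retroflex); /ɴ/ → [ŋ] after /x/ (uvular → velar, matching velar) — only place changes, and always toward the preceding segment.
Nothing changes in [noqɴɛ], [ɸoʁɴi]: there the adjacent consonants already agree in place (/ɴ/ and /q/ are both uvular; /ɴ/ and /ʁ/ are both uvular), so these forms are consistent with the same rule.
Since the segment that changes follows the conditioning segment, the assimilation is progressive.

progressive place assimilation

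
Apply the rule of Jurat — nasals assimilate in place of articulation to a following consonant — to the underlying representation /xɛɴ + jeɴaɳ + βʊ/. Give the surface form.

[xɛɲjeɴamβʊ]

/ɴ/ is a voiced uvular nasal. The following trigger /j/ is palatal, so /ɴ/ must become palatal as well.
The voiced palatal nasal is [ɲ], so /ɴ/ → [ɲ].
At the second juncture, /ɳ/ likewise becomes [m] adjacent to /β/.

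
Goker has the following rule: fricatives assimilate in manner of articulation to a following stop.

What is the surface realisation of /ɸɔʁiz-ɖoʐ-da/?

/z/ is a voiced alveolar fricative. The following trigger /ɖ/ is a stop, so /z/ must become a stop as well.
A voiced alveolar stop is [d], so the surface segment is [d].
The same rule applies at the second boundary: /ʐ/ → [ɖ] next to /d/.

[ɸɔʁidɖoɖda]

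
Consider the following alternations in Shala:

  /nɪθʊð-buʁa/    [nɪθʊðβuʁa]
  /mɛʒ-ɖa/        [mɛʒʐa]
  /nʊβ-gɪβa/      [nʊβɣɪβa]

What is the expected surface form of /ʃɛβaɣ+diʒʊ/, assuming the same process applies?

The data show progressive manner assimilation: /b/ → [β] after /ð/; /ɖ/ → [ʐ] after /ʒ/; /g/ → [ɣ] after /β/. In each pair only manner changes, matching the preceding consonant, while place and voice stay constant.
The rule targets /d/ (voiced alveolar stop), which sits after the trigger /ɣ/ (fricative).
The voiced alveolar fricative is [z], so /d/ → [z].

[ʃɛβaɣziʒʊ]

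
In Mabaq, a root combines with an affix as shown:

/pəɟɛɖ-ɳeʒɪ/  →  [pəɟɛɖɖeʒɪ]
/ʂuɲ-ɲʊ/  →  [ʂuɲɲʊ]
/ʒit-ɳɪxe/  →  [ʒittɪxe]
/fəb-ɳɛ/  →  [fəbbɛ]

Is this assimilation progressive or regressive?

Comparing underlying and surface forms, /ɳ/ → [ɖ] is the alternation; the neighbouring /ɖ/ is constant.
The output [ɖ] is identical to the trigger /ɖ/ — every feature (place, manner, voicing) has been copied — so this is total assimilation.
The other forms behave the same way: /ɳ/ → [t] after /t/; /ɳ/ → [b] after /b/ — in each case the output is a copy of the preceding consonant.
In [ʂuɲɲʊ] the two consonants at the boundary are already identical (/ɲ/ + /ɲ/), so the rule applies vacuously and nothing changes.
The trigger is the preceding segment, so the direction is progressive (perseverative).

progressive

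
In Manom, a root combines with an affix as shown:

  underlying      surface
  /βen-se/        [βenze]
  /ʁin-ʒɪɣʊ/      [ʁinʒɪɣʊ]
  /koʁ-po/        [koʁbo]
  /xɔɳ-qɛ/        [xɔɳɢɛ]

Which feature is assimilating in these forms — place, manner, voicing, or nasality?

voicing

The segment that alternates is /s/, which surfaces as [z] when adjacent to /n/.
/s/ is voiceless while /n/ is voiced; the output [z] is voiced, matching the trigger — so the feature that spreads is voicing.
Checking the remaining alternations: /p/ → [b] after /ʁ/ (voiceless → voiced, matching voiced); /q/ → [ɢ] after /ɳ/ (voiceless → voiced, matching voiced) — only voicing changes, and always toward the preceding segment.
No alternation appears in [ʁinʒɪɣʊ]: there the adjacent consonants already agree in voicing (/ʒ/ and /n/ are both voiced), so this form is consistent with the same rule.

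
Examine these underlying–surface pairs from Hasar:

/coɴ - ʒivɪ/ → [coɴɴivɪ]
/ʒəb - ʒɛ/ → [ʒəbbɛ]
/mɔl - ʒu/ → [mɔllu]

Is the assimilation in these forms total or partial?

Comparing underlying and surface forms, /ʒ/ → [ɴ] is the alternation; the neighbouring /ɴ/ is constant.
The output [ɴ] is identical to the trigger /ɴ/ — every feature (place, manner, voicing) has been copied — so this is total assimilation.
The remaining alternations confirm this: /ʒ/ → [b] after /b/; /ʒ/ → [l] after /l/ — in each case the output is a copy of the preceding consonant.

total assimilation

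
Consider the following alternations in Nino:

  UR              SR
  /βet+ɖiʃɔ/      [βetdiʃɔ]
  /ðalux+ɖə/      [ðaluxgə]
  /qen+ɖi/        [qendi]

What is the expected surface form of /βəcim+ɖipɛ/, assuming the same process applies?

The data show progressive place assimilation: /ɖ/ → [d] after /t/; /ɖ/ → [g] after /x/; /ɖ/ → [d] after /n/. In each pair only place changes, matching the preceding consonant, while manner and voice stay constant.
The rule targets /ɖ/ (voiced retroflex stop), which sits after the trigger /m/ (bilabial).
The voiced bilabial stop is [b], so /ɖ/ → [b].

[βəcimbipɛ]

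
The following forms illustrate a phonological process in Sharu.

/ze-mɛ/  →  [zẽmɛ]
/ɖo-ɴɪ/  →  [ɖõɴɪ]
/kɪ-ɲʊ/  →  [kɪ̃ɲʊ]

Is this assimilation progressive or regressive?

The vowel /e/ surfaces as nasalised [ẽ] next to the following nasal /m/ — it has acquired the [+nasal] feature of its neighbour.
Likewise in the remaining data: /o/ → [õ] before /ɴ/; /ɪ/ → [ɪ̃] before /ɲ/ — each time a vowel is nasalised next to a following nasal.
Because the conditioning nasal is to the right of the vowel that changes, the process is regressive (anticipatory).

regressive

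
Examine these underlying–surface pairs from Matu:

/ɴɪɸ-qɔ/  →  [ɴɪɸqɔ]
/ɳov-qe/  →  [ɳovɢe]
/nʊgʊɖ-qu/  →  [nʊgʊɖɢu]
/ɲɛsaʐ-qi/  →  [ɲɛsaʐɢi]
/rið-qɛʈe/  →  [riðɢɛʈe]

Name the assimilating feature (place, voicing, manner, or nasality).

voicing

Comparing underlying and surface forms, /q/ → [ɢ] is the alternation; the neighbouring /v/ is constant.
The change voiceless → voiced matches the voicing of the preceding /v/, identifying this as voicing assimilation.
Checking the remaining alternations: /q/ → [ɢ] after /ɖ/ (voiceless → voiced, matching voiced); /q/ → [ɢ] after /ʐ/ (voiceless → voiced, matching voiced); /q/ → [ɢ] after /ð/ (voiceless → voiced, matching voiced) — only voicing changes, and always toward the preceding segment.
Nothing changes in [ɴɪɸqɔ]: there the adjacent consonants already agree in voicing (/q/ and /ɸ/ are both voiceless), so this form is consistent with the same rule.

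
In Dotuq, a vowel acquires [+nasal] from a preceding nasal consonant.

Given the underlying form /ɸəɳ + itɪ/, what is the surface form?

The vowel /i/ is adjacent to the preceding nasal /ɳ/, so it acquires [+nasal] and surfaces as [ĩ].

[ɸəɳĩtɪ]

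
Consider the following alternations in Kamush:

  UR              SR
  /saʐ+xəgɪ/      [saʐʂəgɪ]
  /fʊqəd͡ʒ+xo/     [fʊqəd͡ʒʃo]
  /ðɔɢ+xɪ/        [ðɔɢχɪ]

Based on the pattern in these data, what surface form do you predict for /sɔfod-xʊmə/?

The data show progressive place assimilation: /x/ → [ʂ] after /ʐ/; /x/ → [ʃ] after /d͡ʒ/; /x/ → [χ] after /ɢ/. In each pair only place changes, matching the preceding consonant, while manner and voice stay constant.
The rule targets /x/ (voiceless velar fricative), which sits after the trigger /d/ (alveolar).
The voiceless alveolar fricative is [s], so /x/ → [s].

[sɔfodsʊmə]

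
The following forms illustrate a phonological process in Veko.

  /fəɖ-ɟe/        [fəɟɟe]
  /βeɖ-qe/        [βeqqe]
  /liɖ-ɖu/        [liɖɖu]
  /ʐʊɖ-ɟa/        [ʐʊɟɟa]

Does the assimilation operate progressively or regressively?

regressive

Comparing underlying and surface forms, /ɖ/ → [ɟ] is the alternation; the neighbouring /ɟ/ is constant.
The output [ɟ] is identical to the trigger /ɟ/ — every feature (place, manner, voicing) has been copied — so this is total assimilation.
The remaining alternation confirms this: /ɖ/ → [q] before /q/ — in each case the output is a copy of the following consonant.
In [liɖɖu] the two consonants at the boundary are already identical (/ɖ/ + /ɖ/), so the rule applies vacuously and nothing changes.
The trigger is the following segment, so the direction is regressive (anticipatory).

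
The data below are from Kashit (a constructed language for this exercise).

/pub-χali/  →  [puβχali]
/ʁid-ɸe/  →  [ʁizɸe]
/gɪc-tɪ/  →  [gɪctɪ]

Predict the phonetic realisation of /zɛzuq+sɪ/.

The data show regressive manner assimilation: /b/ → [β] before /χ/; /d/ → [z] before /ɸ/. In each pair only manner changes, matching the following consonant, while place and voice stay constant.
No alternation appears in [gɪctɪ]: there the adjacent consonants already agree in manner (/c/ and /t/ are both stops), so this form is consistent with the same rule.
/q/ is a voiceless uvular stop. The following trigger /s/ is a fricative, so /q/ must become a fricative as well.
A voiceless uvular fricative is [χ], so the surface segment is [χ].

[zɛzuχsɪ]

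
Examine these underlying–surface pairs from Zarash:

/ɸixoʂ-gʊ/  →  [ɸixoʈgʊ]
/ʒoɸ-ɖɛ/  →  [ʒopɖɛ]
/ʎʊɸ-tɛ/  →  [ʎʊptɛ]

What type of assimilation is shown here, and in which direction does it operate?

Comparing underlying and surface forms, /ʂ/ → [ʈ] is the alternation; the neighbouring /g/ is constant.
The change fricative → stop matches the manner of the following /g/, identifying this as manner assimilation.
Place and voice are unchanged, so the assimilation is partial, not total.
Checking the remaining alternations: /ɸ/ → [p] before /ɖ/ (fricative → stop, matching a stop); /ɸ/ → [p] before /t/ (fricative → stop, matching a stop) — only manner changes, and always toward the following segment.
Since the segment that changes precedes the conditioning segment, the assimilation is regressive.

regressive manner assimilation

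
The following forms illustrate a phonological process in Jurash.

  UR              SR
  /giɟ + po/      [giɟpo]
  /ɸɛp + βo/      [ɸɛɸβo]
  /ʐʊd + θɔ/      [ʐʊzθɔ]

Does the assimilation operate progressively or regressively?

regressive

The segment that alternates is /p/, which surfaces as [ɸ] when adjacent to /β/.
The change stop → fricative matches the manner of the following /β/, identifying this as manner assimilation.
The same holds elsewhere in the data: /d/ → [z] before /θ/ (stop → fricative, matching a fricative) — only manner changes, and always toward the following segment.
Nothing changes in [giɟpo]: there the adjacent consonants already agree in manner (/ɟ/ and /p/ are both stops), so this form is consistent with the same rule.
The trigger is the following segment, so the direction is regressive (anticipatory).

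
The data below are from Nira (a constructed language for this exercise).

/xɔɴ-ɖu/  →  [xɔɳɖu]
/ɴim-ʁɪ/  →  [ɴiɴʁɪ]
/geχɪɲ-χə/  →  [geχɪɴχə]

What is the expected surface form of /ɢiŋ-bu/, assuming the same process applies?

The data show regressive place assimilation: /ɴ/ → [ɳ] before /ɖ/; /m/ → [ɴ] before /ʁ/; /ɲ/ → [ɴ] before /χ/. In each pair only place changes, matching the following consonant, while manner and voice stay constant.
The rule targets /ŋ/ (voiced velar nasal), which sits before the trigger /b/ (bilabial).
The voiced bilabial nasal is [m], so /ŋ/ → [m].

[ɢimbu]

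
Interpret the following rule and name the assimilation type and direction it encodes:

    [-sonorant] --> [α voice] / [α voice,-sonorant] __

progressive voicing assimilation

The rule copies [voice] from the environment onto the target, so the assimilating feature is voicing.
Since the environment is written before the underscore, the trigger precedes the target; the direction is progressive.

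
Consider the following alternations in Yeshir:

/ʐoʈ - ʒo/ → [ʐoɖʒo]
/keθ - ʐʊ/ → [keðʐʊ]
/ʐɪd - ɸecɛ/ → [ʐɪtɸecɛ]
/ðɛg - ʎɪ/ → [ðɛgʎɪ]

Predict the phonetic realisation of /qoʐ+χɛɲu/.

[qoʂχɛɲu]

The data show regressive voicing assimilation: /ʈ/ → [ɖ] before /ʒ/; /θ/ → [ð] before /ʐ/; /d/ → [t] before /ɸ/. In each pair only voicing changes, matching the following consonant, while place and manner stay constant.
No alternation appears in [ðɛgʎɪ]: there the adjacent consonants already agree in voicing (/g/ and /ʎ/ are both voiced), so this form is consistent with the same rule.
/ʐ/ is a voiced retroflex fricative. The following trigger /χ/ is voiceless, so /ʐ/ must become voiceless as well.
A voiceless retroflex fricative is [ʂ], so the surface segment is [ʂ].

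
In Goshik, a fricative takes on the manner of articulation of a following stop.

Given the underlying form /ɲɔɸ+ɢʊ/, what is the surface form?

[ɲɔpɢʊ]

The rule targets /ɸ/ (voiceless bilabial fricative), which sits before the trigger /ɢ/ (stop).
A voiceless bilabial stop is [p], so the surface segment is [p].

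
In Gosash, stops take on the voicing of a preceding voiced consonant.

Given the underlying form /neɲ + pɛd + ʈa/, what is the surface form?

/p/ is a voiceless bilabial stop. The preceding trigger /ɲ/ is voiced, so /p/ must become voiced as well.
The voiced bilabial stop is [b], so /p/ → [b].
The same rule applies at the second boundary: /ʈ/ → [ɖ] next to /d/.

[neɲbɛdɖa]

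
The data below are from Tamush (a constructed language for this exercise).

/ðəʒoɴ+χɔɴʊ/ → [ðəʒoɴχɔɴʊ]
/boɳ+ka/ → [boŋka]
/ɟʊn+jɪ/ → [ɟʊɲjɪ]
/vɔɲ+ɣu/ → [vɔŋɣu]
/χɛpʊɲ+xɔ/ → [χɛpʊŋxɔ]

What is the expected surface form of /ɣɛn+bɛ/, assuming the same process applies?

[ɣɛmbɛ]

The data show regressive place assimilation: /ɳ/ → [ŋ] before /k/; /n/ → [ɲ] before /j/; /ɲ/ → [ŋ] before /ɣ/; /ɲ/ → [ŋ] before /x/. In each pair only place changes, matching the following consonant, while manner and voice stay constant.
No alternation appears in [ðəʒoɴχɔɴʊ]: there the adjacent consonants already agree in place (/ɴ/ and /χ/ are both uvular), so this form is consistent with the same rule.
/n/ is a voiced alveolar nasal. The following trigger /b/ is bilabial, so /n/ must become bilabial as well.
A voiced bilabial nasal is [m], so the surface segment is [m].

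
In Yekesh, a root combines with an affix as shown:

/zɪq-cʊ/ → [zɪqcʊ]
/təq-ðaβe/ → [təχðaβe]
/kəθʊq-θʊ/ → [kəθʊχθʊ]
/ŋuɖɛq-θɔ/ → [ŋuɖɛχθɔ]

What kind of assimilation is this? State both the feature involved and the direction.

regressive manner assimilation

Underlying /q/ is realised as [χ] next to /ð/; /ð/ itself does not change.
/q/ is a stop while /ð/ is a fricative; the output [χ] is a fricative, matching the trigger — so the feature that spreads is manner.
Place and voice are unchanged, so the assimilation is partial, not total.
The same holds elsewhere in the data: /q/ → [χ] before /θ/ (stop → fricative, matching a fricative) — only manner changes, and always toward the following segment.
No alternation appears in [zɪqcʊ]: there the adjacent consonants already agree in manner (/q/ and /c/ are both stops), so this form is consistent with the same rule.
The trigger is the following segment, so the direction is regressive (anticipatory).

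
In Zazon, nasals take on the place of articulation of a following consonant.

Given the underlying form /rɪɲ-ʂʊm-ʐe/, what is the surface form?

[rɪɳʂʊɳʐe]

/ɲ/ is a voiced palatal nasal. The following trigger /ʂ/ is retroflex, so /ɲ/ must become retroflex as well.
Changing only its place to retroflex gives [ɳ] — the voiced retroflex nasal.
At the second juncture, /m/ likewise becomes [ɳ] adjacent to /ʐ/.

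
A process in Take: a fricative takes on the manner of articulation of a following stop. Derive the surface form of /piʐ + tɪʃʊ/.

[piɖtɪʃʊ]

The rule targets /ʐ/ (voiced retroflex fricative), which sits before the trigger /t/ (stop).
The voiced retroflex stop is [ɖ], so /ʐ/ → [ɖ].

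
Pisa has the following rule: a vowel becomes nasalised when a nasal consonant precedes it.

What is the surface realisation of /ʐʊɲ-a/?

/a/ sits next to the nasal /ɲ/ and is therefore nasalised to [ã].

[ʐʊɲã]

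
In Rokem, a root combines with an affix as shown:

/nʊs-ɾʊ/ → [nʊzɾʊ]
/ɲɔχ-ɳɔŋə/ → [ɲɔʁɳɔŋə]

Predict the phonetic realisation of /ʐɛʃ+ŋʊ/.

[ʐɛʒŋʊ]

The data show regressive voicing assimilation: /s/ → [z] before /ɾ/; /χ/ → [ʁ] before /ɳ/. In each pair only voicing changes, matching the following consonant, while place and manner stay constant.
The rule targets /ʃ/ (voiceless postalveolar fricative), which sits before the trigger /ŋ/ (voiced).
Changing only its voicing to voiced gives [ʒ] — the voiced postalveolar fricative.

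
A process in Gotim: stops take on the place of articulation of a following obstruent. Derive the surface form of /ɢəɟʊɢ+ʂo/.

[ɢəɟʊɖʂo]

The rule targets /ɢ/ (voiced uvular stop), which sits before the trigger /ʂ/ (retroflex).
The voiced retroflex stop is [ɖ], so /ɢ/ → [ɖ].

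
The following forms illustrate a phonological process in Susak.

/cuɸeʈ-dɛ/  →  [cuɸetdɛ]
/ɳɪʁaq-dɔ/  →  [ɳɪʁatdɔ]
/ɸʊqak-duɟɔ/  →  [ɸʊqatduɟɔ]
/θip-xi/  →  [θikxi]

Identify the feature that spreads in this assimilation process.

The segment that alternates is /ʈ/, which surfaces as [t] when adjacent to /d/.
The change retroflex → alveolar matches the place of the following /d/, identifying this as place assimilation.
The same holds elsewhere in the data: /q/ → [t] before /d/ (uvular → alveolar, matching alveolar); /k/ → [t] before /d/ (velar → alveolar, matching alveolar); /p/ → [k] before /x/ (bilabial → velar, matching velar) — only place changes, and always toward the following segment.

place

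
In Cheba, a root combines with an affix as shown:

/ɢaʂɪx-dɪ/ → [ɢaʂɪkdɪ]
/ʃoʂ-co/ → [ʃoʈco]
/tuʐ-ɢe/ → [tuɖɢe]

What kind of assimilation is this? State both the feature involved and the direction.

regressive manner assimilation

The segment that alternates is /x/, which surfaces as [k] when adjacent to /d/.
The change fricative → stop matches the manner of the following /d/, identifying this as manner assimilation.
Place and voice are unchanged, so the assimilation is partial, not total.
Checking the remaining alternations: /ʂ/ → [ʈ] before /c/ (fricative → stop, matching a stop); /ʐ/ → [ɖ] before /ɢ/ (fricative → stop, matching a stop) — only manner changes, and always toward the following segment.
The trigger is the following segment, so the direction is regressive (anticipatory).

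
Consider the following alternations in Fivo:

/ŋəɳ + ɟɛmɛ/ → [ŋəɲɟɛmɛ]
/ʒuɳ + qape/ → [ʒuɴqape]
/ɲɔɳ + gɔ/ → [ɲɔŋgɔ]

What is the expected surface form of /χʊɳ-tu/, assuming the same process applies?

The data show regressive place assimilation: /ɳ/ → [ɲ] before /ɟ/; /ɳ/ → [ɴ] before /q/; /ɳ/ → [ŋ] before /g/. In each pair only place changes, matching the following consonant, while manner and voice stay constant.
/ɳ/ is a voiced retroflex nasal. The following trigger /t/ is alveolar, so /ɳ/ must become alveolar as well.
The voiced alveolar nasal is [n], so /ɳ/ → [n].

[χʊntu]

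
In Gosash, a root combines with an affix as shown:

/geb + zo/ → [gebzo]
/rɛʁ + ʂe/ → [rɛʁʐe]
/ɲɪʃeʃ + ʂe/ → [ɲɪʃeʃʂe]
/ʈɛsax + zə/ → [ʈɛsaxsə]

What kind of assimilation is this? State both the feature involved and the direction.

Underlying /ʂ/ is realised as [ʐ] next to /ʁ/; /ʁ/ itself does not change.
/ʂ/ is voiceless while /ʁ/ is voiced; the output [ʐ] is voiced, matching the trigger — so the feature that spreads is voicing.
Place and manner are unchanged, so the assimilation is partial, not total.
The same holds elsewhere in the data: /z/ → [s] after /x/ (voiced → voiceless, matching voiceless) — only voicing changes, and always toward the preceding segment.
Nothing changes in [gebzo], [ɲɪʃeʃʂe]: there the adjacent consonants already agree in voicing (/z/ and /b/ are both voiced; /ʂ/ and /ʃ/ are both voiceless), so these forms are consistent with the same rule.
Since the segment that changes follows the conditioning segment, the assimilation is progressive.

progressive voicing assimilation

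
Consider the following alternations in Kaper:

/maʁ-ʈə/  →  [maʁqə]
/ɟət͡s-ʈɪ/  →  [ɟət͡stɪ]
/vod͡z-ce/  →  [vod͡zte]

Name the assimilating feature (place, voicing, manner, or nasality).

Underlying /ʈ/ is realised as [q] next to /ʁ/; /ʁ/ itself does not change.
/ʈ/ is retroflex while /ʁ/ is uvular; the output [q] is uvular, matching the trigger — so the feature that spreads is place.
The same holds elsewhere in the data: /ʈ/ → [t] after /t͡s/ (retroflex → alveolar, matching alveolar); /c/ → [t] after /d͡z/ (palatal → alveolar, matching alveolar) — only place changes, and always toward the preceding segment.

place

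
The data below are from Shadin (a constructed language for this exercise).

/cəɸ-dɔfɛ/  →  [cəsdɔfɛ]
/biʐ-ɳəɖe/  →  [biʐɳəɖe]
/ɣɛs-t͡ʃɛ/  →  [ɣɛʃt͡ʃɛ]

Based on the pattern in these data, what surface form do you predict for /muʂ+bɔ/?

[muɸbɔ]

The data show regressive place assimilation: /ɸ/ → [s] before /d/; /s/ → [ʃ] before /t͡ʃ/. In each pair only place changes, matching the following consonant, while manner and voice stay constant.
Nothing changes in [biʐɳəɖe]: there the adjacent consonants already agree in place (/ʐ/ and /ɳ/ are both retroflex), so this form is consistent with the same rule.
/ʂ/ is a voiceless retroflex fricative. The following trigger /b/ is bilabial, so /ʂ/ must become bilabial as well.
The voiceless bilabial fricative is [ɸ], so /ʂ/ → [ɸ].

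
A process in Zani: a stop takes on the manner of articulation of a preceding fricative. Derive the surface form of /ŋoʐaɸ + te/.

[ŋoʐaɸse]

/t/ is a voiceless alveolar stop. The preceding trigger /ɸ/ is a fricative, so /t/ must become a fricative as well.
A voiceless alveolar fricative is [s], so the surface segment is [s].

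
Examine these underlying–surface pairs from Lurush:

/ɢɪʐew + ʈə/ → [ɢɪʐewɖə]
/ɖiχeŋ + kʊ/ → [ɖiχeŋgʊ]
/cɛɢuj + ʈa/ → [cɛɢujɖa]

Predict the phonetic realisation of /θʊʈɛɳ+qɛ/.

[θʊʈɛɳɢɛ]

The data show progressive voicing assimilation: /ʈ/ → [ɖ] after /w/; /k/ → [g] after /ŋ/; /ʈ/ → [ɖ] after /j/. In each pair only voicing changes, matching the preceding consonant, while place and manner stay constant.
The rule targets /q/ (voiceless uvular stop), which sits after the trigger /ɳ/ (voiced).
Changing only its voicing to voiced gives [ɢ] — the voiced uvular stop.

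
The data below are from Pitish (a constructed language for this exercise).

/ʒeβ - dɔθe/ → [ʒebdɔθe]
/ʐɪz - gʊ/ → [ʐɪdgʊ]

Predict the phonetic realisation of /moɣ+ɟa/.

[mogɟa]

The data show regressive manner assimilation: /β/ → [b] before /d/; /z/ → [d] before /g/. In each pair only manner changes, matching the following consonant, while place and voice stay constant.
The rule targets /ɣ/ (voiced velar fricative), which sits before the trigger /ɟ/ (stop).
Changing only its manner to stop gives [g] — the voiced velar stop.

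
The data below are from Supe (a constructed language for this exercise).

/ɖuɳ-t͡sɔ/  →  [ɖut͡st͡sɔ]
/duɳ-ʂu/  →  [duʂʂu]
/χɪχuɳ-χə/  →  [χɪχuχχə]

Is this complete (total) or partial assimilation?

total assimilation

Comparing underlying and surface forms, /ɳ/ → [t͡s] is the alternation; the neighbouring /t͡s/ is constant.
The output [t͡s] is identical to the trigger /t͡s/ — every feature (place, manner, voicing) has been copied — so this is total assimilation.
The remaining alternations confirm this: /ɳ/ → [ʂ] before /ʂ/; /ɳ/ → [χ] before /χ/ — in each case the output is a copy of the following consonant.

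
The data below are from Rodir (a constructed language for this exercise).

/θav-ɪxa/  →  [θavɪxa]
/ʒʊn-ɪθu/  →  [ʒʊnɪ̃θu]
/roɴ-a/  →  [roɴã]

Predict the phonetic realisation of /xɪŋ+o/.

[xɪŋõ]

The data show progressive nasality assimilation (vowel nasalisation): /ɪ/ → [ɪ̃] after /n/; /a/ → [ã] after /ɴ/ — a vowel is nasalised by an immediately preceding nasal consonant.
No change occurs in [θavɪxa] because the vowel at the boundary is adjacent to an oral consonant, not a nasal (/ɪ/ next to /v/).
The vowel /o/ is adjacent to the preceding nasal /ŋ/, so it acquires [+nasal] and surfaces as [õ].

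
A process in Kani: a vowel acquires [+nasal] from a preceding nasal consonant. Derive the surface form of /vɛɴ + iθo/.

/i/ sits next to the nasal /ɴ/ and is therefore nasalised to [ĩ].

[vɛɴĩθo]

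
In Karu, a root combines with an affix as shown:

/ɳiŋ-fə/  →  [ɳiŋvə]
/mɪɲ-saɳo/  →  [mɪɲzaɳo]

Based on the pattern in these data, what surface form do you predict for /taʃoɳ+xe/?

[taʃoɳɣe]

The data show progressive voicing assimilation: /f/ → [v] after /ŋ/; /s/ → [z] after /ɲ/. In each pair only voicing changes, matching the preceding consonant, while place and manner stay constant.
The rule targets /x/ (voiceless velar fricative), which sits after the trigger /ɳ/ (voiced).
The voiced velar fricative is [ɣ], so /x/ → [ɣ].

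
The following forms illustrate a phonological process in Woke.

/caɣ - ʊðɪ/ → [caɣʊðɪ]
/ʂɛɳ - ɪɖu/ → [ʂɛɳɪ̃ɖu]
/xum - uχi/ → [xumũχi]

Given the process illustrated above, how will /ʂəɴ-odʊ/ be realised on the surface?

The data show progressive nasality assimilation (vowel nasalisation): /ɪ/ → [ɪ̃] after /ɳ/; /u/ → [ũ] after /m/ — a vowel is nasalised by an immediately preceding nasal consonant.
No change occurs in [caɣʊðɪ] because the vowel at the boundary is adjacent to an oral consonant, not a nasal (/ʊ/ next to /ɣ/).
The vowel /o/ is adjacent to the preceding nasal /ɴ/, so it acquires [+nasal] and surfaces as [õ].

[ʂəɴõdʊ]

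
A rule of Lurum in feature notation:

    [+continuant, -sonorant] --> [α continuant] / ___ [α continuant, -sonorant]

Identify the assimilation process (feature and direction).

regressive manner assimilation

The shared variable α links the value of [continuant] on the target to that of the neighbouring obstruent. [continuant] distinguishes stops from fricatives — a manner-of-articulation feature — so this is manner assimilation.
Since the environment is written after the underscore, the trigger follows the target; the direction is regressive.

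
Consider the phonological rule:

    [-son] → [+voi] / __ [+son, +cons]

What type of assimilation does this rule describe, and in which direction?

The structural change is [+voi], and the conditioning segment [+son, +cons] (a sonorant consonant) is itself voiced, so the target comes to share the voicing of its neighbour — voicing assimilation.
The conditioning segment sits to the right of the focus bar, meaning the trigger follows the segment that changes — regressive assimilation.

regressive voicing assimilation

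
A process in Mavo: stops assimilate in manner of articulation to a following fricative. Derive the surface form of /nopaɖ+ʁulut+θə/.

[nopaʐʁulusθə]

The rule targets /ɖ/ (voiced retroflex stop), which sits before the trigger /ʁ/ (fricative).
A voiced retroflex fricative is [ʐ], so the surface segment is [ʐ].
At the second juncture, /t/ likewise becomes [s] adjacent to /θ/.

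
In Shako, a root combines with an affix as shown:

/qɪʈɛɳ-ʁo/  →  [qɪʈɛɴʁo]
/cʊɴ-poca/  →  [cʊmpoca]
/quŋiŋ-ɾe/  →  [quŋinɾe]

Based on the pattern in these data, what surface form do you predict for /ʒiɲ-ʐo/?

[ʒiɳʐo]

The data show regressive place assimilation: /ɳ/ → [ɴ] before /ʁ/; /ɴ/ → [m] before /p/; /ŋ/ → [n] before /ɾ/. In each pair only place changes, matching the following consonant, while manner and voice stay constant.
The rule targets /ɲ/ (voiced palatal nasal), which sits before the trigger /ʐ/ (retroflex).
Changing only its place to retroflex gives [ɳ] — the voiced retroflex nasal.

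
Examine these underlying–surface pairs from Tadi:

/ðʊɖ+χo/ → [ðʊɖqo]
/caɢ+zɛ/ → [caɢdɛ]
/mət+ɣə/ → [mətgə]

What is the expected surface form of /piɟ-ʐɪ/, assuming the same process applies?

The data show progressive manner assimilation: /χ/ → [q] after /ɖ/; /z/ → [d] after /ɢ/; /ɣ/ → [g] after /t/. In each pair only manner changes, matching the preceding consonant, while place and voice stay constant.
/ʐ/ is a voiced retroflex fricative. The preceding trigger /ɟ/ is a stop, so /ʐ/ must become a stop as well.
Changing only its manner to stop gives [ɖ] — the voiced retroflex stop.

[piɟɖɪ]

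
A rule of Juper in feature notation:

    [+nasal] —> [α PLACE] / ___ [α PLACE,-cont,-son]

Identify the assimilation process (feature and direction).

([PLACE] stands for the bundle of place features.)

The rule copies the place features (abbreviated [PLACE]) from the environment onto the target, so the assimilating feature is place.
The conditioning segment sits to the right of the focus bar, meaning the trigger follows the segment that changes — regressive assimilation.

regressive place assimilation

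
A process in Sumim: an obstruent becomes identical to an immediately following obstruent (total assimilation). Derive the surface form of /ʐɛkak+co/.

/k/ is the segment targeted by the rule; it sits immediately before /c/, so it assimilates completely and surfaces as [c].

[ʐɛkacco]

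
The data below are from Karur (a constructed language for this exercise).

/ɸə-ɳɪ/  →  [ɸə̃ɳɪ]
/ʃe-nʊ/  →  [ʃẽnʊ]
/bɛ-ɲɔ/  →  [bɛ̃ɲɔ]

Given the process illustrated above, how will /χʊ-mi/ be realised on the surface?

[χʊ̃mi]

The data show regressive nasality assimilation (vowel nasalisation): /ə/ → [ə̃] before /ɳ/; /e/ → [ẽ] before /n/; /ɛ/ → [ɛ̃] before /ɲ/ — a vowel is nasalised by an immediately following nasal consonant.
The vowel /ʊ/ is adjacent to the following nasal /m/, so it acquires [+nasal] and surfaces as [ʊ̃].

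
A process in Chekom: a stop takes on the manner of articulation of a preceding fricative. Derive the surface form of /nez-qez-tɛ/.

[nezχezsɛ]

The rule targets /q/ (voiceless uvular stop), which sits after the trigger /z/ (fricative).
A voiceless uvular fricative is [χ], so the surface segment is [χ].
At the second juncture, /t/ likewise becomes [s] adjacent to /z/.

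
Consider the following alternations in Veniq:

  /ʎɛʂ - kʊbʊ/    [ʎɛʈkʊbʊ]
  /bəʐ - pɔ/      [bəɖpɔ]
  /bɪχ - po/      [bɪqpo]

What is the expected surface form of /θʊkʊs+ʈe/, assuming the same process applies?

[θʊkʊtʈe]

The data show regressive manner assimilation: /ʂ/ → [ʈ] before /k/; /ʐ/ → [ɖ] before /p/; /χ/ → [q] before /p/. In each pair only manner changes, matching the following consonant, while place and voice stay constant.
The rule targets /s/ (voiceless alveolar fricative), which sits before the trigger /ʈ/ (stop).
The voiceless alveolar stop is [t], so /s/ → [t].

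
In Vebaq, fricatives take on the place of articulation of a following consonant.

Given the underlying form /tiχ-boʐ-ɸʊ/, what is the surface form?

The rule targets /χ/ (voiceless uvular fricative), which sits before the trigger /b/ (bilabial).
Changing only its place to bilabial gives [ɸ] — the voiceless bilabial fricative.
The same rule applies at the second boundary: /ʐ/ → [β] next to /ɸ/.

[tiɸboβɸʊ]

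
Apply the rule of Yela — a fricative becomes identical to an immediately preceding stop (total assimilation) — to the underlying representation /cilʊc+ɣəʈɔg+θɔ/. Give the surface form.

/ɣ/ is the segment targeted by the rule; it sits immediately after /c/, so it assimilates completely and surfaces as [c].
The same rule applies at the second boundary: /θ/ → [g] next to /g/.

[cilʊccəʈɔggɔ]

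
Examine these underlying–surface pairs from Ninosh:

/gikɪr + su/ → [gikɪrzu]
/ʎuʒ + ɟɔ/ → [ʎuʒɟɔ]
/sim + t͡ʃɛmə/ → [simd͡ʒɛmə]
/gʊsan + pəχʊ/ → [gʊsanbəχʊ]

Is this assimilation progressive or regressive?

Comparing underlying and surface forms, /s/ → [z] is the alternation; the neighbouring /r/ is constant.
The change voiceless → voiced matches the voicing of the preceding /r/, identifying this as voicing assimilation.
The other alternating forms pattern the same way: /t͡ʃ/ → [d͡ʒ] after /m/ (voiceless → voiced, matching voiced); /p/ → [b] after /n/ (voiceless → voiced, matching voiced) — only voicing changes, and always toward the preceding segment.
Nothing changes in [ʎuʒɟɔ]: there the adjacent consonants already agree in voicing (/ɟ/ and /ʒ/ are both voiced), so this form is consistent with the same rule.
Since the segment that changes follows the conditioning segment, the assimilation is progressive.

progressive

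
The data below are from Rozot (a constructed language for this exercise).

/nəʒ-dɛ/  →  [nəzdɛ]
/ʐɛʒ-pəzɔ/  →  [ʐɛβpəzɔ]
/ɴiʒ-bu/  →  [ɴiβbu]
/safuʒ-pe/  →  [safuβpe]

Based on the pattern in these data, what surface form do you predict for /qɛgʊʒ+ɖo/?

[qɛgʊʐɖo]

The data show regressive place assimilation: /ʒ/ → [z] before /d/; /ʒ/ → [β] before /p/; /ʒ/ → [β] before /b/. In each pair only place changes, matching the following consonant, while manner and voice stay constant.
/ʒ/ is a voiced postalveolar fricative. The following trigger /ɖ/ is retroflex, so /ʒ/ must become retroflex as well.
The voiced retroflex fricative is [ʐ], so /ʒ/ → [ʐ].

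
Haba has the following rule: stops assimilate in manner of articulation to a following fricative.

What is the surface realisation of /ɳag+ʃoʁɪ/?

The rule targets /g/ (voiced velar stop), which sits before the trigger /ʃ/ (fricative).
The voiced velar fricative is [ɣ], so /g/ → [ɣ].

[ɳaɣʃoʁɪ]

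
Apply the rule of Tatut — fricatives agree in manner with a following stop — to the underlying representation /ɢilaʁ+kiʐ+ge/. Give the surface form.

[ɢilaɢkiɖge]

The rule targets /ʁ/ (voiced uvular fricative), which sits before the trigger /k/ (stop).
A voiced uvular stop is [ɢ], so the surface segment is [ɢ].
The same rule applies at the second boundary: /ʐ/ → [ɖ] next to /g/.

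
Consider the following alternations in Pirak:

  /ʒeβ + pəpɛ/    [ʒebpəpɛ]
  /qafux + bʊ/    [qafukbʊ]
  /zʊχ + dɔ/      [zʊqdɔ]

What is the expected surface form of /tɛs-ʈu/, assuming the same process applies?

[tɛtʈu]

The data show regressive manner assimilation: /β/ → [b] before /p/; /x/ → [k] before /b/; /χ/ → [q] before /d/. In each pair only manner changes, matching the following consonant, while place and voice stay constant.
The rule targets /s/ (voiceless alveolar fricative), which sits before the trigger /ʈ/ (stop).
The voiceless alveolar stop is [t], so /s/ → [t].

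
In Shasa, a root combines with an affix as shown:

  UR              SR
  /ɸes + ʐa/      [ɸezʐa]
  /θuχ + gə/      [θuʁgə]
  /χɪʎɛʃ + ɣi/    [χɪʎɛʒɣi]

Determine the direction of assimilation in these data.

The segment that alternates is /s/, which surfaces as [z] when adjacent to /ʐ/.
/s/ is voiceless while /ʐ/ is voiced; the output [z] is voiced, matching the trigger — so the feature that spreads is voicing.
Checking the remaining alternations: /χ/ → [ʁ] before /g/ (voiceless → voiced, matching voiced); /ʃ/ → [ʒ] before /ɣ/ (voiceless → voiced, matching voiced) — only voicing changes, and always toward the following segment.
The trigger is the following segment, so the direction is regressive (anticipatory).

regressive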